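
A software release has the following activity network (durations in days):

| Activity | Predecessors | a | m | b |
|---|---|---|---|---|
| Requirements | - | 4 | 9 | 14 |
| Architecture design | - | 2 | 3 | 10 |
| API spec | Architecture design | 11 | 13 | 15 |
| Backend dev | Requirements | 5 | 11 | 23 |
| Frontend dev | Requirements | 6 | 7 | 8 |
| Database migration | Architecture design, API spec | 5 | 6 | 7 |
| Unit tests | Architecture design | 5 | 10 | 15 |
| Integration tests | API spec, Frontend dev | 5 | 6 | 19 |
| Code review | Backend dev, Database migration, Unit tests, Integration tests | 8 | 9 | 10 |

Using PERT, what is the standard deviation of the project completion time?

te_Requirements = (4 + 4·9 + 14)/6 = 54/6 = 9; σ²_Requirements = ((14−4)/6)² = 2.778
te_Architecture design = (2 + 4·3 + 10)/6 = 24/6 = 4; σ²_Architecture design = ((10−2)/6)² = 1.778
te_API spec = (11 + 4·13 + 15)/6 = 78/6 = 13; σ²_API spec = ((15−11)/6)² = 0.444
te_Backend dev = (5 + 4·11 + 23)/6 = 72/6 = 12; σ²_Backend dev = ((23−5)/6)² = 9.000
te_Frontend dev = (6 + 4·7 + 8)/6 = 42/6 = 7; σ²_Frontend dev = ((8−6)/6)² = 0.111
te_Database migration = (5 + 4·6 + 7)/6 = 36/6 = 6; σ²_Database migration = ((7−5)/6)² = 0.111
te_Unit tests = (5 + 4·10 + 15)/6 = 60/6 = 10; σ²_Unit tests = ((15−5)/6)² = 2.778
te_Integration tests = (5 + 4·6 + 19)/6 = 48/6 = 8; σ²_Integration tests = ((19−5)/6)² = 5.444
te_Code review = (8 + 4·9 + 10)/6 = 54/6 = 9; σ²_Code review = ((10−8)/6)² = 0.111

Forward pass:
ES_Requirements = 0; EF_Requirements = 9
ES_Architecture design = 0; EF_Architecture design = 4
ES_API spec = 4; EF_API spec = 4+13 = 17
ES_Backend dev = 9; EF_Backend dev = 9+12 = 21
ES_Frontend dev = 9; EF_Frontend dev = 9+7 = 16
ES_Database migration = max(EF_Architecture design=4, EF_API spec=17) = 17; EF_Database migration = 17+6 = 23
ES_Unit tests = 4; EF_Unit tests = 4+10 = 14
ES_Integration tests = max(EF_API spec=17, EF_Frontend dev=16) = 17; EF_Integration tests = 17+8 = 25
ES_Code review = max(EF_Backend dev=21, EF_Database migration=23, EF_Unit tests=14, EF_Integration tests=25) = 25; EF_Code review = 25+9 = 34
Expected project duration μ = 34 days. Critical path: Architecture design → API spec → Integration tests → Code review.

Variance along critical path = 1.778 + 0.444 + 5.444 + 0.111 = 7.778
σ = √7.778 = 2.789 days

2.79 days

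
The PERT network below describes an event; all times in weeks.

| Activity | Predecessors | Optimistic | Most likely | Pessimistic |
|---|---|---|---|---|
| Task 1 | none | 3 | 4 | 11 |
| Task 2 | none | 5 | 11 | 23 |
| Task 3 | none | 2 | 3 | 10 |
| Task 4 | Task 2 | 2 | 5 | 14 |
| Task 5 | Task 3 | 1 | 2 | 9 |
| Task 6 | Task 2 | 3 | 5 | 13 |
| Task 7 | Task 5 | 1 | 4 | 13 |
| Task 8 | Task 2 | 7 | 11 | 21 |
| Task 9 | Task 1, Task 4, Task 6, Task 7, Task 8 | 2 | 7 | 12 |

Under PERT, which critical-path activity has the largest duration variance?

te_Task 1 = (3 + 4·4 + 11)/6 = 30/6 = 5; σ²_Task 1 = ((11−3)/6)² = 1.778
te_Task 2 = (5 + 4·11 + 23)/6 = 72/6 = 12; σ²_Task 2 = ((23−5)/6)² = 9.000
te_Task 3 = (2 + 4·3 + 10)/6 = 24/6 = 4; σ²_Task 3 = ((10−2)/6)² = 1.778
te_Task 4 = (2 + 4·5 + 14)/6 = 36/6 = 6; σ²_Task 4 = ((14−2)/6)² = 4.000
te_Task 5 = (1 + 4·2 + 9)/6 = 18/6 = 3; σ²_Task 5 = ((9−1)/6)² = 1.778
te_Task 6 = (3 + 4·5 + 13)/6 = 36/6 = 6; σ²_Task 6 = ((13−3)/6)² = 2.778
te_Task 7 = (1 + 4·4 + 13)/6 = 30/6 = 5; σ²_Task 7 = ((13−1)/6)² = 4.000
te_Task 8 = (7 + 4·11 + 21)/6 = 72/6 = 12; σ²_Task 8 = ((21−7)/6)² = 5.444
te_Task 9 = (2 + 4·7 + 12)/6 = 42/6 = 7; σ²_Task 9 = ((12−2)/6)² = 2.778

Forward pass:
ES_Task 1 = 0; EF_Task 1 = 5
ES_Task 2 = 0; EF_Task 2 = 12
ES_Task 3 = 0; EF_Task 3 = 4
ES_Task 4 = 12; EF_Task 4 = 12+6 = 18
ES_Task 5 = 4; EF_Task 5 = 4+3 = 7
ES_Task 6 = 12; EF_Task 6 = 12+6 = 18
ES_Task 7 = 7; EF_Task 7 = 7+5 = 12
ES_Task 8 = 12; EF_Task 8 = 12+12 = 24
ES_Task 9 = max(EF_Task 1=5, EF_Task 4=18, EF_Task 6=18, EF_Task 7=12, EF_Task 8=24) = 24; EF_Task 9 = 24+7 = 31
Expected project duration μ = 31 weeks. Critical path: Task 2 → Task 8 → Task 9.

Variances on critical path: σ²_Task 2=9.000, σ²_Task 8=5.444, σ²_Task 9=2.778.
Largest is σ²_Task 2 = 9.000.

Task 2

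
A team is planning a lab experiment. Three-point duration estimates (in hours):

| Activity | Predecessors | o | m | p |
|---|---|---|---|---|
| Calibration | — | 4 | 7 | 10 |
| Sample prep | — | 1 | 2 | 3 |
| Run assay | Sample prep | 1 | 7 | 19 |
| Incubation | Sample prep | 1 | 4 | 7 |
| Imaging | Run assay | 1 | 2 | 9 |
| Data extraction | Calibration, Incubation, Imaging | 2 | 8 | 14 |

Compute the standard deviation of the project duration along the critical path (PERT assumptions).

3.86 hours

te_Calibration = (4 + 4·7 + 10)/6 = 42/6 = 7; σ²_Calibration = ((10−4)/6)² = 1.000
te_Sample prep = (1 + 4·2 + 3)/6 = 12/6 = 2; σ²_Sample prep = ((3−1)/6)² = 0.111
te_Run assay = (1 + 4·7 + 19)/6 = 48/6 = 8; σ²_Run assay = ((19−1)/6)² = 9.000
te_Incubation = (1 + 4·4 + 7)/6 = 24/6 = 4; σ²_Incubation = ((7−1)/6)² = 1.000
te_Imaging = (1 + 4·2 + 9)/6 = 18/6 = 3; σ²_Imaging = ((9−1)/6)² = 1.778
te_Data extraction = (2 + 4·8 + 14)/6 = 48/6 = 8; σ²_Data extraction = ((14−2)/6)² = 4.000

Forward pass:
ES_Calibration = 0; EF_Calibration = 7
ES_Sample prep = 0; EF_Sample prep = 2
ES_Run assay = 2; EF_Run assay = 2+8 = 10
ES_Incubation = 2; EF_Incubation = 2+4 = 6
ES_Imaging = 10; EF_Imaging = 10+3 = 13
ES_Data extraction = max(EF_Calibration=7, EF_Incubation=6, EF_Imaging=13) = 13; EF_Data extraction = 13+8 = 21
Expected project duration μ = 21 hours. Critical path: Sample prep → Run assay → Imaging → Data extraction.

Variance along critical path = 0.111 + 9.000 + 1.778 + 4.000 = 14.889
σ = √14.889 = 3.859 hours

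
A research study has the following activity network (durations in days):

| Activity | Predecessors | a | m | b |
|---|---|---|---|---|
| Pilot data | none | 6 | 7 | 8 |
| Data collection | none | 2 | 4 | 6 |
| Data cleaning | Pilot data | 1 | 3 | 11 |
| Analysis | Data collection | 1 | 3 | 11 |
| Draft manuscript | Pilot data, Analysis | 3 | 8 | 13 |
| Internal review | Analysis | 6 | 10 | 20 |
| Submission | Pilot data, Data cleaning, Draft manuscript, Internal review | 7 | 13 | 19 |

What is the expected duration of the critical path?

te_Pilot data = (6 + 4·7 + 8)/6 = 42/6 = 7
te_Data collection = (2 + 4·4 + 6)/6 = 24/6 = 4
te_Data cleaning = (1 + 4·3 + 11)/6 = 24/6 = 4
te_Analysis = (1 + 4·3 + 11)/6 = 24/6 = 4
te_Draft manuscript = (3 + 4·8 + 13)/6 = 48/6 = 8
te_Internal review = (6 + 4·10 + 20)/6 = 66/6 = 11
te_Submission = (7 + 4·13 + 19)/6 = 78/6 = 13

Forward pass:
ES_Pilot data = 0; EF_Pilot data = 7
ES_Data collection = 0; EF_Data collection = 4
ES_Data cleaning = 7; EF_Data cleaning = 7+4 = 11
ES_Analysis = 4; EF_Analysis = 4+4 = 8
ES_Draft manuscript = max(EF_Pilot data=7, EF_Analysis=8) = 8; EF_Draft manuscript = 8+8 = 16
ES_Internal review = 8; EF_Internal review = 8+11 = 19
ES_Submission = max(EF_Pilot data=7, EF_Data cleaning=11, EF_Draft manuscript=16, EF_Internal review=19) = 19; EF_Submission = 19+13 = 32
Expected project duration μ = 32 days. Critical path: Data collection → Analysis → Internal review → Submission.

32 days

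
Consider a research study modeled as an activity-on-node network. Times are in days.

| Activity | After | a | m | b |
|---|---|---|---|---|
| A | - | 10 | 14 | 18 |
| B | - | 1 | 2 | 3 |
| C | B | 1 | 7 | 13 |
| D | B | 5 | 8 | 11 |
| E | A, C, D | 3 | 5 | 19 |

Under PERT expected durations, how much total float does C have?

5 days

te_A = (10 + 4·14 + 18)/6 = 84/6 = 14
te_B = (1 + 4·2 + 3)/6 = 12/6 = 2
te_C = (1 + 4·7 + 13)/6 = 42/6 = 7
te_D = (5 + 4·8 + 11)/6 = 48/6 = 8
te_E = (3 + 4·5 + 19)/6 = 42/6 = 7

Forward pass:
ES_A = 0; EF_A = 14
ES_B = 0; EF_B = 2
ES_C = 2; EF_C = 2+7 = 9
ES_D = 2; EF_D = 2+8 = 10
ES_E = max(EF_A=14, EF_C=9, EF_D=10) = 14; EF_E = 14+7 = 21
Expected project duration μ = 21 days. Critical path: A → E.

Backward pass:
LF_E = 21; LS_E = 21−7 = 14
LF_D = LS_E = 14; LS_D = 14−8 = 6
LF_C = LS_E = 14; LS_C = 14−7 = 7
LF_B = min(LS_C=7, LS_D=6) = 6; LS_B = 6−2 = 4
LF_A = LS_E = 14; LS_A = 14−14 = 0
Slack_C = LS_C − ES_C = 7 − 2 = 5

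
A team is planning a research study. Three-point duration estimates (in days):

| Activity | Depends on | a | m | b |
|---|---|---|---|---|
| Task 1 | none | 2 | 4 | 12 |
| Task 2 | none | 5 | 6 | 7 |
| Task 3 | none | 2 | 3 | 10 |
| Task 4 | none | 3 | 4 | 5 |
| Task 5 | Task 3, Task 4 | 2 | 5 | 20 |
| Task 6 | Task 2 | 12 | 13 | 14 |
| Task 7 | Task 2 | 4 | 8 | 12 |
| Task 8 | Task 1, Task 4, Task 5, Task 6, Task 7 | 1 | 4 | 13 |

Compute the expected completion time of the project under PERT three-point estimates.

24 days

te_Task 1 = (2 + 4·4 + 12)/6 = 30/6 = 5
te_Task 2 = (5 + 4·6 + 7)/6 = 36/6 = 6
te_Task 3 = (2 + 4·3 + 10)/6 = 24/6 = 4
te_Task 4 = (3 + 4·4 + 5)/6 = 24/6 = 4
te_Task 5 = (2 + 4·5 + 20)/6 = 42/6 = 7
te_Task 6 = (12 + 4·13 + 14)/6 = 78/6 = 13
te_Task 7 = (4 + 4·8 + 12)/6 = 48/6 = 8
te_Task 8 = (1 + 4·4 + 13)/6 = 30/6 = 5

Forward pass:
ES_Task 1 = 0; EF_Task 1 = 5
ES_Task 2 = 0; EF_Task 2 = 6
ES_Task 3 = 0; EF_Task 3 = 4
ES_Task 4 = 0; EF_Task 4 = 4
ES_Task 5 = max(EF_Task 3=4, EF_Task 4=4) = 4; EF_Task 5 = 4+7 = 11
ES_Task 6 = 6; EF_Task 6 = 6+13 = 19
ES_Task 7 = 6; EF_Task 7 = 6+8 = 14
ES_Task 8 = max(EF_Task 1=5, EF_Task 4=4, EF_Task 5=11, EF_Task 6=19, EF_Task 7=14) = 19; EF_Task 8 = 19+5 = 24
Expected project duration μ = 24 days. Critical path: Task 2 → Task 6 → Task 8.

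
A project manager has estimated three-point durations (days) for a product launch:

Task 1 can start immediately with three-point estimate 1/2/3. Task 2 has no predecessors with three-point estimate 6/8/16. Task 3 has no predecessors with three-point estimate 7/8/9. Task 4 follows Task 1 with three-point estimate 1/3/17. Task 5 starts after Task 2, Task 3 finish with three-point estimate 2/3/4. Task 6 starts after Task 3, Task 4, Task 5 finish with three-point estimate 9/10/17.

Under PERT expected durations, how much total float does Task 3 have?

te_Task 1 = (1 + 4·2 + 3)/6 = 12/6 = 2
te_Task 2 = (6 + 4·8 + 16)/6 = 54/6 = 9
te_Task 3 = (7 + 4·8 + 9)/6 = 48/6 = 8
te_Task 4 = (1 + 4·3 + 17)/6 = 30/6 = 5
te_Task 5 = (2 + 4·3 + 4)/6 = 18/6 = 3
te_Task 6 = (9 + 4·10 + 17)/6 = 66/6 = 11

Forward pass:
ES_Task 1 = 0; EF_Task 1 = 2
ES_Task 2 = 0; EF_Task 2 = 9
ES_Task 3 = 0; EF_Task 3 = 8
ES_Task 4 = 2; EF_Task 4 = 2+5 = 7
ES_Task 5 = max(EF_Task 2=9, EF_Task 3=8) = 9; EF_Task 5 = 9+3 = 12
ES_Task 6 = max(EF_Task 3=8, EF_Task 4=7, EF_Task 5=12) = 12; EF_Task 6 = 12+11 = 23
Expected project duration μ = 23 days. Critical path: Task 2 → Task 5 → Task 6.

Backward pass:
LF_Task 6 = 23; LS_Task 6 = 23−11 = 12
LF_Task 5 = LS_Task 6 = 12; LS_Task 5 = 12−3 = 9
LF_Task 4 = LS_Task 6 = 12; LS_Task 4 = 12−5 = 7
LF_Task 3 = min(LS_Task 5=9, LS_Task 6=12) = 9; LS_Task 3 = 9−8 = 1
LF_Task 2 = LS_Task 5 = 9; LS_Task 2 = 9−9 = 0
LF_Task 1 = LS_Task 4 = 7; LS_Task 1 = 7−2 = 5
Slack_Task 3 = LS_Task 3 − ES_Task 3 = 1 − 0 = 1

1 days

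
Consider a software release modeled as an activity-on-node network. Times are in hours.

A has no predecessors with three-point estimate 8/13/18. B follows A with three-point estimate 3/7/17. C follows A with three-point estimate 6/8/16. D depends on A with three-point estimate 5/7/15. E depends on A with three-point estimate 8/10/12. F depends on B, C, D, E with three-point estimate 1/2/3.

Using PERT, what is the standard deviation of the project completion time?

1.83 hours

te_A = (8 + 4·13 + 18)/6 = 78/6 = 13; σ²_A = ((18−8)/6)² = 2.778
te_B = (3 + 4·7 + 17)/6 = 48/6 = 8; σ²_B = ((17−3)/6)² = 5.444
te_C = (6 + 4·8 + 16)/6 = 54/6 = 9; σ²_C = ((16−6)/6)² = 2.778
te_D = (5 + 4·7 + 15)/6 = 48/6 = 8; σ²_D = ((15−5)/6)² = 2.778
te_E = (8 + 4·10 + 12)/6 = 60/6 = 10; σ²_E = ((12−8)/6)² = 0.444
te_F = (1 + 4·2 + 3)/6 = 12/6 = 2; σ²_F = ((3−1)/6)² = 0.111

Forward pass:
ES_A = 0; EF_A = 13
ES_B = 13; EF_B = 13+8 = 21
ES_C = 13; EF_C = 13+9 = 22
ES_D = 13; EF_D = 13+8 = 21
ES_E = 13; EF_E = 13+10 = 23
ES_F = max(EF_B=21, EF_C=22, EF_D=21, EF_E=23) = 23; EF_F = 23+2 = 25
Expected project duration μ = 25 hours. Critical path: A → E → F.

Variance along critical path = 2.778 + 0.444 + 0.111 = 3.333
σ = √3.333 = 1.826 hours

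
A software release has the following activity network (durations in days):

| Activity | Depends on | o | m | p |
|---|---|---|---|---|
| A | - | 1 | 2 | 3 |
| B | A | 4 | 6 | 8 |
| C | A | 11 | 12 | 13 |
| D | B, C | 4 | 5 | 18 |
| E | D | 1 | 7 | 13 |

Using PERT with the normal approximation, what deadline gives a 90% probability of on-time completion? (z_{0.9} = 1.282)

te_A = (1 + 4·2 + 3)/6 = 12/6 = 2; σ²_A = ((3−1)/6)² = 0.111
te_B = (4 + 4·6 + 8)/6 = 36/6 = 6; σ²_B = ((8−4)/6)² = 0.444
te_C = (11 + 4·12 + 13)/6 = 72/6 = 12; σ²_C = ((13−11)/6)² = 0.111
te_D = (4 + 4·5 + 18)/6 = 42/6 = 7; σ²_D = ((18−4)/6)² = 5.444
te_E = (1 + 4·7 + 13)/6 = 42/6 = 7; σ²_E = ((13−1)/6)² = 4.000

Forward pass:
ES_A = 0; EF_A = 2
ES_B = 2; EF_B = 2+6 = 8
ES_C = 2; EF_C = 2+12 = 14
ES_D = max(EF_B=8, EF_C=14) = 14; EF_D = 14+7 = 21
ES_E = 21; EF_E = 21+7 = 28
Expected project duration μ = 28 days. Critical path: A → C → D → E.

Variance along critical path = 0.111 + 0.111 + 5.444 + 4.000 = 9.667; σ = 3.109 days.
D = μ + z·σ = 28 + 1.282·3.109 = 32.0 days

32.0 days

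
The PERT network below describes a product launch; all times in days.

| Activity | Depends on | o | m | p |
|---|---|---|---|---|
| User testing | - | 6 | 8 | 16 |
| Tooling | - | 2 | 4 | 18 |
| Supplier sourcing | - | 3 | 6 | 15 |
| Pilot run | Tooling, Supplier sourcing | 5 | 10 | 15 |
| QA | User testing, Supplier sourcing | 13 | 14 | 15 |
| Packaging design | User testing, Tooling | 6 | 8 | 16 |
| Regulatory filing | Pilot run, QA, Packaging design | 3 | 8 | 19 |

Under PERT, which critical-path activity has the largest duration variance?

te_User testing = (6 + 4·8 + 16)/6 = 54/6 = 9; σ²_User testing = ((16−6)/6)² = 2.778
te_Tooling = (2 + 4·4 + 18)/6 = 36/6 = 6; σ²_Tooling = ((18−2)/6)² = 7.111
te_Supplier sourcing = (3 + 4·6 + 15)/6 = 42/6 = 7; σ²_Supplier sourcing = ((15−3)/6)² = 4.000
te_Pilot run = (5 + 4·10 + 15)/6 = 60/6 = 10; σ²_Pilot run = ((15−5)/6)² = 2.778
te_QA = (13 + 4·14 + 15)/6 = 84/6 = 14; σ²_QA = ((15−13)/6)² = 0.111
te_Packaging design = (6 + 4·8 + 16)/6 = 54/6 = 9; σ²_Packaging design = ((16−6)/6)² = 2.778
te_Regulatory filing = (3 + 4·8 + 19)/6 = 54/6 = 9; σ²_Regulatory filing = ((19−3)/6)² = 7.111

Forward pass:
ES_User testing = 0; EF_User testing = 9
ES_Tooling = 0; EF_Tooling = 6
ES_Supplier sourcing = 0; EF_Supplier sourcing = 7
ES_Pilot run = max(EF_Tooling=6, EF_Supplier sourcing=7) = 7; EF_Pilot run = 7+10 = 17
ES_QA = max(EF_User testing=9, EF_Supplier sourcing=7) = 9; EF_QA = 9+14 = 23
ES_Packaging design = max(EF_User testing=9, EF_Tooling=6) = 9; EF_Packaging design = 9+9 = 18
ES_Regulatory filing = max(EF_Pilot run=17, EF_QA=23, EF_Packaging design=18) = 23; EF_Regulatory filing = 23+9 = 32
Expected project duration μ = 32 days. Critical path: User testing → QA → Regulatory filing.

Variances on critical path: σ²_User testing=2.778, σ²_QA=0.111, σ²_Regulatory filing=7.111.
Largest is σ²_Regulatory filing = 7.111.

Regulatory filing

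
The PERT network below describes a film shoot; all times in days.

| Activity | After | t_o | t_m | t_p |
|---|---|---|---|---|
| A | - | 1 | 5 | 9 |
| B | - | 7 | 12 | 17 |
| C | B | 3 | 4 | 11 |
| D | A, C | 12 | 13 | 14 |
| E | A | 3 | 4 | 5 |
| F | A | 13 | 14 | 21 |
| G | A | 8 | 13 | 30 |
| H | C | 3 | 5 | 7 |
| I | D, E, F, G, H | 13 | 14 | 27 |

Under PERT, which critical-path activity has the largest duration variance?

te_A = (1 + 4·5 + 9)/6 = 30/6 = 5; σ²_A = ((9−1)/6)² = 1.778
te_B = (7 + 4·12 + 17)/6 = 72/6 = 12; σ²_B = ((17−7)/6)² = 2.778
te_C = (3 + 4·4 + 11)/6 = 30/6 = 5; σ²_C = ((11−3)/6)² = 1.778
te_D = (12 + 4·13 + 14)/6 = 78/6 = 13; σ²_D = ((14−12)/6)² = 0.111
te_E = (3 + 4·4 + 5)/6 = 24/6 = 4; σ²_E = ((5−3)/6)² = 0.111
te_F = (13 + 4·14 + 21)/6 = 90/6 = 15; σ²_F = ((21−13)/6)² = 1.778
te_G = (8 + 4·13 + 30)/6 = 90/6 = 15; σ²_G = ((30−8)/6)² = 13.444
te_H = (3 + 4·5 + 7)/6 = 30/6 = 5; σ²_H = ((7−3)/6)² = 0.444
te_I = (13 + 4·14 + 27)/6 = 96/6 = 16; σ²_I = ((27−13)/6)² = 5.444

Forward pass:
ES_A = 0; EF_A = 5
ES_B = 0; EF_B = 12
ES_C = 12; EF_C = 12+5 = 17
ES_D = max(EF_A=5, EF_C=17) = 17; EF_D = 17+13 = 30
ES_E = 5; EF_E = 5+4 = 9
ES_F = 5; EF_F = 5+15 = 20
ES_G = 5; EF_G = 5+15 = 20
ES_H = 17; EF_H = 17+5 = 22
ES_I = max(EF_D=30, EF_E=9, EF_F=20, EF_G=20, EF_H=22) = 30; EF_I = 30+16 = 46
Expected project duration μ = 46 days. Critical path: B → C → D → I.

Variances on critical path: σ²_B=2.778, σ²_C=1.778, σ²_D=0.111, σ²_I=5.444.
Largest is σ²_I = 5.444.

I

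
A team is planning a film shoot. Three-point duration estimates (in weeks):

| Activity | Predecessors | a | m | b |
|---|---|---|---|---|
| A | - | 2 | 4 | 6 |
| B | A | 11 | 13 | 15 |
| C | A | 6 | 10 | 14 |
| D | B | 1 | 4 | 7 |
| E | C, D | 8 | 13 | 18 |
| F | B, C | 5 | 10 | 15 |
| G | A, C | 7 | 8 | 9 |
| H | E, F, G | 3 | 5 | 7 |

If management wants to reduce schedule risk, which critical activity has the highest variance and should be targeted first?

te_A = (2 + 4·4 + 6)/6 = 24/6 = 4; σ²_A = ((6−2)/6)² = 0.444
te_B = (11 + 4·13 + 15)/6 = 78/6 = 13; σ²_B = ((15−11)/6)² = 0.444
te_C = (6 + 4·10 + 14)/6 = 60/6 = 10; σ²_C = ((14−6)/6)² = 1.778
te_D = (1 + 4·4 + 7)/6 = 24/6 = 4; σ²_D = ((7−1)/6)² = 1.000
te_E = (8 + 4·13 + 18)/6 = 78/6 = 13; σ²_E = ((18−8)/6)² = 2.778
te_F = (5 + 4·10 + 15)/6 = 60/6 = 10; σ²_F = ((15−5)/6)² = 2.778
te_G = (7 + 4·8 + 9)/6 = 48/6 = 8; σ²_G = ((9−7)/6)² = 0.111
te_H = (3 + 4·5 + 7)/6 = 30/6 = 5; σ²_H = ((7−3)/6)² = 0.444

Forward pass:
ES_A = 0; EF_A = 4
ES_B = 4; EF_B = 4+13 = 17
ES_C = 4; EF_C = 4+10 = 14
ES_D = 17; EF_D = 17+4 = 21
ES_E = max(EF_C=14, EF_D=21) = 21; EF_E = 21+13 = 34
ES_F = max(EF_B=17, EF_C=14) = 17; EF_F = 17+10 = 27
ES_G = max(EF_A=4, EF_C=14) = 14; EF_G = 14+8 = 22
ES_H = max(EF_E=34, EF_F=27, EF_G=22) = 34; EF_H = 34+5 = 39
Expected project duration μ = 39 weeks. Critical path: A → B → D → E → H.

Variances on critical path: σ²_A=0.444, σ²_B=0.444, σ²_D=1.000, σ²_E=2.778, σ²_H=0.444.
Largest is σ²_E = 2.778.

E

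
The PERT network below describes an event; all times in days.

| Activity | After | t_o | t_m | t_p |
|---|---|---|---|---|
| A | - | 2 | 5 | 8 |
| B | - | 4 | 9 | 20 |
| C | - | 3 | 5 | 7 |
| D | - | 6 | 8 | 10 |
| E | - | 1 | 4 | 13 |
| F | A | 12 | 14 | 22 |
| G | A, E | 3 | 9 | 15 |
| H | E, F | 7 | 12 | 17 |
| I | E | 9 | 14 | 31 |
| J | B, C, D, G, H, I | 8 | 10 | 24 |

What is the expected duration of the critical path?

44 days

te_A = (2 + 4·5 + 8)/6 = 30/6 = 5
te_B = (4 + 4·9 + 20)/6 = 60/6 = 10
te_C = (3 + 4·5 + 7)/6 = 30/6 = 5
te_D = (6 + 4·8 + 10)/6 = 48/6 = 8
te_E = (1 + 4·4 + 13)/6 = 30/6 = 5
te_F = (12 + 4·14 + 22)/6 = 90/6 = 15
te_G = (3 + 4·9 + 15)/6 = 54/6 = 9
te_H = (7 + 4·12 + 17)/6 = 72/6 = 12
te_I = (9 + 4·14 + 31)/6 = 96/6 = 16
te_J = (8 + 4·10 + 24)/6 = 72/6 = 12

Forward pass:
ES_A = 0; EF_A = 5
ES_B = 0; EF_B = 10
ES_C = 0; EF_C = 5
ES_D = 0; EF_D = 8
ES_E = 0; EF_E = 5
ES_F = 5; EF_F = 5+15 = 20
ES_G = max(EF_A=5, EF_E=5) = 5; EF_G = 5+9 = 14
ES_H = max(EF_E=5, EF_F=20) = 20; EF_H = 20+12 = 32
ES_I = 5; EF_I = 5+16 = 21
ES_J = max(EF_B=10, EF_C=5, EF_D=8, EF_G=14, EF_H=32, EF_I=21) = 32; EF_J = 32+12 = 44
Expected project duration μ = 44 days. Critical path: A → F → H → J.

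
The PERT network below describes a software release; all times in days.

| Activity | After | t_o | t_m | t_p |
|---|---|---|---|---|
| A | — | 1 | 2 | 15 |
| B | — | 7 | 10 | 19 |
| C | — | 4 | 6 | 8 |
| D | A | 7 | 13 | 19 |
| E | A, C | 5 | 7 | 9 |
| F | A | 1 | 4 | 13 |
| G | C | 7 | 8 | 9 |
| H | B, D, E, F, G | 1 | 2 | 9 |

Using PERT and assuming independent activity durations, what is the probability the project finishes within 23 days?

te_A = (1 + 4·2 + 15)/6 = 24/6 = 4; σ²_A = ((15−1)/6)² = 5.444
te_B = (7 + 4·10 + 19)/6 = 66/6 = 11; σ²_B = ((19−7)/6)² = 4.000
te_C = (4 + 4·6 + 8)/6 = 36/6 = 6; σ²_C = ((8−4)/6)² = 0.444
te_D = (7 + 4·13 + 19)/6 = 78/6 = 13; σ²_D = ((19−7)/6)² = 4.000
te_E = (5 + 4·7 + 9)/6 = 42/6 = 7; σ²_E = ((9−5)/6)² = 0.444
te_F = (1 + 4·4 + 13)/6 = 30/6 = 5; σ²_F = ((13−1)/6)² = 4.000
te_G = (7 + 4·8 + 9)/6 = 48/6 = 8; σ²_G = ((9−7)/6)² = 0.111
te_H = (1 + 4·2 + 9)/6 = 18/6 = 3; σ²_H = ((9−1)/6)² = 1.778

Forward pass:
ES_A = 0; EF_A = 4
ES_B = 0; EF_B = 11
ES_C = 0; EF_C = 6
ES_D = 4; EF_D = 4+13 = 17
ES_E = max(EF_A=4, EF_C=6) = 6; EF_E = 6+7 = 13
ES_F = 4; EF_F = 4+5 = 9
ES_G = 6; EF_G = 6+8 = 14
ES_H = max(EF_B=11, EF_D=17, EF_E=13, EF_F=9, EF_G=14) = 17; EF_H = 17+3 = 20
Expected project duration μ = 20 days. Critical path: A → D → H.

Variance along critical path = 5.444 + 4.000 + 1.778 = 11.222; σ = √11.222 = 3.350 days.
Z = (23 − 20) / 3.350 = 0.896
P(T ≤ 23) = Φ(0.896) ≈ 0.815

0.815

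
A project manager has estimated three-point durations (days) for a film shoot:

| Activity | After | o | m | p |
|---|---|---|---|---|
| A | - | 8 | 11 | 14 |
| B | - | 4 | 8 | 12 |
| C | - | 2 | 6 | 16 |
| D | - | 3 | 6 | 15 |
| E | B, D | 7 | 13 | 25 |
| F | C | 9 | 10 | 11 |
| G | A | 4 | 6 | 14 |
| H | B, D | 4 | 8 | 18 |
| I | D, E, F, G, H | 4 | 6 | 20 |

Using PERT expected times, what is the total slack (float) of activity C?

5 days

te_A = (8 + 4·11 + 14)/6 = 66/6 = 11
te_B = (4 + 4·8 + 12)/6 = 48/6 = 8
te_C = (2 + 4·6 + 16)/6 = 42/6 = 7
te_D = (3 + 4·6 + 15)/6 = 42/6 = 7
te_E = (7 + 4·13 + 25)/6 = 84/6 = 14
te_F = (9 + 4·10 + 11)/6 = 60/6 = 10
te_G = (4 + 4·6 + 14)/6 = 42/6 = 7
te_H = (4 + 4·8 + 18)/6 = 54/6 = 9
te_I = (4 + 4·6 + 20)/6 = 48/6 = 8

Forward pass:
ES_A = 0; EF_A = 11
ES_B = 0; EF_B = 8
ES_C = 0; EF_C = 7
ES_D = 0; EF_D = 7
ES_E = max(EF_B=8, EF_D=7) = 8; EF_E = 8+14 = 22
ES_F = 7; EF_F = 7+10 = 17
ES_G = 11; EF_G = 11+7 = 18
ES_H = max(EF_B=8, EF_D=7) = 8; EF_H = 8+9 = 17
ES_I = max(EF_D=7, EF_E=22, EF_F=17, EF_G=18, EF_H=17) = 22; EF_I = 22+8 = 30
Expected project duration μ = 30 days. Critical path: B → E → I.

Backward pass:
LF_I = 30; LS_I = 30−8 = 22
LF_H = LS_I = 22; LS_H = 22−9 = 13
LF_G = LS_I = 22; LS_G = 22−7 = 15
LF_F = LS_I = 22; LS_F = 22−10 = 12
LF_E = LS_I = 22; LS_E = 22−14 = 8
LF_D = min(LS_E=8, LS_H=13, LS_I=22) = 8; LS_D = 8−7 = 1
LF_C = LS_F = 12; LS_C = 12−7 = 5
LF_B = min(LS_E=8, LS_H=13) = 8; LS_B = 8−8 = 0
LF_A = LS_G = 15; LS_A = 15−11 = 4
Slack_C = LS_C − ES_C = 5 − 0 = 5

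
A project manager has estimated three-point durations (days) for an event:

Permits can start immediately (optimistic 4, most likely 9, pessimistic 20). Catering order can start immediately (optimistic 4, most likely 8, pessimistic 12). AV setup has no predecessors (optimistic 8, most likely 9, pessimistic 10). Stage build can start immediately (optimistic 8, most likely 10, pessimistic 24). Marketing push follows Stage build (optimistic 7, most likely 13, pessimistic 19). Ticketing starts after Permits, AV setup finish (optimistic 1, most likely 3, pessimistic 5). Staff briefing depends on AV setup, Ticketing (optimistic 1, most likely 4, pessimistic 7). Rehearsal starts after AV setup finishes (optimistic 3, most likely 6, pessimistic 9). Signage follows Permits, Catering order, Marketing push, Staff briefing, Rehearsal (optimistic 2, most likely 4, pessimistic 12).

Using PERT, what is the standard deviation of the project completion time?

te_Permits = (4 + 4·9 + 20)/6 = 60/6 = 10; σ²_Permits = ((20−4)/6)² = 7.111
te_Catering order = (4 + 4·8 + 12)/6 = 48/6 = 8; σ²_Catering order = ((12−4)/6)² = 1.778
te_AV setup = (8 + 4·9 + 10)/6 = 54/6 = 9; σ²_AV setup = ((10−8)/6)² = 0.111
te_Stage build = (8 + 4·10 + 24)/6 = 72/6 = 12; σ²_Stage build = ((24−8)/6)² = 7.111
te_Marketing push = (7 + 4·13 + 19)/6 = 78/6 = 13; σ²_Marketing push = ((19−7)/6)² = 4.000
te_Ticketing = (1 + 4·3 + 5)/6 = 18/6 = 3; σ²_Ticketing = ((5−1)/6)² = 0.444
te_Staff briefing = (1 + 4·4 + 7)/6 = 24/6 = 4; σ²_Staff briefing = ((7−1)/6)² = 1.000
te_Rehearsal = (3 + 4·6 + 9)/6 = 36/6 = 6; σ²_Rehearsal = ((9−3)/6)² = 1.000
te_Signage = (2 + 4·4 + 12)/6 = 30/6 = 5; σ²_Signage = ((12−2)/6)² = 2.778

Forward pass:
ES_Permits = 0; EF_Permits = 10
ES_Catering order = 0; EF_Catering order = 8
ES_AV setup = 0; EF_AV setup = 9
ES_Stage build = 0; EF_Stage build = 12
ES_Marketing push = 12; EF_Marketing push = 12+13 = 25
ES_Ticketing = max(EF_Permits=10, EF_AV setup=9) = 10; EF_Ticketing = 10+3 = 13
ES_Staff briefing = max(EF_AV setup=9, EF_Ticketing=13) = 13; EF_Staff briefing = 13+4 = 17
ES_Rehearsal = 9; EF_Rehearsal = 9+6 = 15
ES_Signage = max(EF_Permits=10, EF_Catering order=8, EF_Marketing push=25, EF_Staff briefing=17, EF_Rehearsal=15) = 25; EF_Signage = 25+5 = 30
Expected project duration μ = 30 days. Critical path: Stage build → Marketing push → Signage.

Variance along critical path = 7.111 + 4.000 + 2.778 = 13.889
σ = √13.889 = 3.727 days

3.73 days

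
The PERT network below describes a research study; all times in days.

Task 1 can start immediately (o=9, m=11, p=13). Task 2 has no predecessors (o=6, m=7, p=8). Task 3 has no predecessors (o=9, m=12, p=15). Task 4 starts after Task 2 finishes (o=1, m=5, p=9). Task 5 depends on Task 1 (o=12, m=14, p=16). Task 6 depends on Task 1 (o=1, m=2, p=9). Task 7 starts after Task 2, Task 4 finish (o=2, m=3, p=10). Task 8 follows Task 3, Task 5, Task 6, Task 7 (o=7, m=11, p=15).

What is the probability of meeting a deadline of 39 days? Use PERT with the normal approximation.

0.967

te_Task 1 = (9 + 4·11 + 13)/6 = 66/6 = 11; σ²_Task 1 = ((13−9)/6)² = 0.444
te_Task 2 = (6 + 4·7 + 8)/6 = 42/6 = 7; σ²_Task 2 = ((8−6)/6)² = 0.111
te_Task 3 = (9 + 4·12 + 15)/6 = 72/6 = 12; σ²_Task 3 = ((15−9)/6)² = 1.000
te_Task 4 = (1 + 4·5 + 9)/6 = 30/6 = 5; σ²_Task 4 = ((9−1)/6)² = 1.778
te_Task 5 = (12 + 4·14 + 16)/6 = 84/6 = 14; σ²_Task 5 = ((16−12)/6)² = 0.444
te_Task 6 = (1 + 4·2 + 9)/6 = 18/6 = 3; σ²_Task 6 = ((9−1)/6)² = 1.778
te_Task 7 = (2 + 4·3 + 10)/6 = 24/6 = 4; σ²_Task 7 = ((10−2)/6)² = 1.778
te_Task 8 = (7 + 4·11 + 15)/6 = 66/6 = 11; σ²_Task 8 = ((15−7)/6)² = 1.778

Forward pass:
ES_Task 1 = 0; EF_Task 1 = 11
ES_Task 2 = 0; EF_Task 2 = 7
ES_Task 3 = 0; EF_Task 3 = 12
ES_Task 4 = 7; EF_Task 4 = 7+5 = 12
ES_Task 5 = 11; EF_Task 5 = 11+14 = 25
ES_Task 6 = 11; EF_Task 6 = 11+3 = 14
ES_Task 7 = max(EF_Task 2=7, EF_Task 4=12) = 12; EF_Task 7 = 12+4 = 16
ES_Task 8 = max(EF_Task 3=12, EF_Task 5=25, EF_Task 6=14, EF_Task 7=16) = 25; EF_Task 8 = 25+11 = 36
Expected project duration μ = 36 days. Critical path: Task 1 → Task 5 → Task 8.

Variance along critical path = 0.444 + 0.444 + 1.778 = 2.667; σ = √2.667 = 1.633 days.
Z = (39 − 36) / 1.633 = 1.837
P(T ≤ 39) = Φ(1.837) ≈ 0.967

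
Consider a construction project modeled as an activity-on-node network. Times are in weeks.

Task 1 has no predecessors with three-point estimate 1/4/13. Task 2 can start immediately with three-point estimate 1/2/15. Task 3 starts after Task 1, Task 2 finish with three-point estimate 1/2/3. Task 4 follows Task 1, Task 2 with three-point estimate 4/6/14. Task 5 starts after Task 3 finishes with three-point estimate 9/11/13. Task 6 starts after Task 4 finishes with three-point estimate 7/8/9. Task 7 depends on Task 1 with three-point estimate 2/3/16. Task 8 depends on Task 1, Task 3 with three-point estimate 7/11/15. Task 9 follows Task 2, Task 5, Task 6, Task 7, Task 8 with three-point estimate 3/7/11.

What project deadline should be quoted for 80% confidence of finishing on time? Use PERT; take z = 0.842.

te_Task 1 = (1 + 4·4 + 13)/6 = 30/6 = 5; σ²_Task 1 = ((13−1)/6)² = 4.000
te_Task 2 = (1 + 4·2 + 15)/6 = 24/6 = 4; σ²_Task 2 = ((15−1)/6)² = 5.444
te_Task 3 = (1 + 4·2 + 3)/6 = 12/6 = 2; σ²_Task 3 = ((3−1)/6)² = 0.111
te_Task 4 = (4 + 4·6 + 14)/6 = 42/6 = 7; σ²_Task 4 = ((14−4)/6)² = 2.778
te_Task 5 = (9 + 4·11 + 13)/6 = 66/6 = 11; σ²_Task 5 = ((13−9)/6)² = 0.444
te_Task 6 = (7 + 4·8 + 9)/6 = 48/6 = 8; σ²_Task 6 = ((9−7)/6)² = 0.111
te_Task 7 = (2 + 4·3 + 16)/6 = 30/6 = 5; σ²_Task 7 = ((16−2)/6)² = 5.444
te_Task 8 = (7 + 4·11 + 15)/6 = 66/6 = 11; σ²_Task 8 = ((15−7)/6)² = 1.778
te_Task 9 = (3 + 4·7 + 11)/6 = 42/6 = 7; σ²_Task 9 = ((11−3)/6)² = 1.778

Forward pass:
ES_Task 1 = 0; EF_Task 1 = 5
ES_Task 2 = 0; EF_Task 2 = 4
ES_Task 3 = max(EF_Task 1=5, EF_Task 2=4) = 5; EF_Task 3 = 5+2 = 7
ES_Task 4 = max(EF_Task 1=5, EF_Task 2=4) = 5; EF_Task 4 = 5+7 = 12
ES_Task 5 = 7; EF_Task 5 = 7+11 = 18
ES_Task 6 = 12; EF_Task 6 = 12+8 = 20
ES_Task 7 = 5; EF_Task 7 = 5+5 = 10
ES_Task 8 = max(EF_Task 1=5, EF_Task 3=7) = 7; EF_Task 8 = 7+11 = 18
ES_Task 9 = max(EF_Task 2=4, EF_Task 5=18, EF_Task 6=20, EF_Task 7=10, EF_Task 8=18) = 20; EF_Task 9 = 20+7 = 27
Expected project duration μ = 27 weeks. Critical path: Task 1 → Task 4 → Task 6 → Task 9.

Variance along critical path = 4.000 + 2.778 + 0.111 + 1.778 = 8.667; σ = 2.944 weeks.
D = μ + z·σ = 27 + 0.842·2.944 = 29.5 weeks

29.5 weeks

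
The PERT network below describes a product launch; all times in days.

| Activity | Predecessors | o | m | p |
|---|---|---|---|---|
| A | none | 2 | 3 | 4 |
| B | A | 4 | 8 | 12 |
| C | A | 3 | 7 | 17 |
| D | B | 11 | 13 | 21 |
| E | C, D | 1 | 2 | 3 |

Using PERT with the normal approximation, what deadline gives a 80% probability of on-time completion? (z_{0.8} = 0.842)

te_A = (2 + 4·3 + 4)/6 = 18/6 = 3; σ²_A = ((4−2)/6)² = 0.111
te_B = (4 + 4·8 + 12)/6 = 48/6 = 8; σ²_B = ((12−4)/6)² = 1.778
te_C = (3 + 4·7 + 17)/6 = 48/6 = 8; σ²_C = ((17−3)/6)² = 5.444
te_D = (11 + 4·13 + 21)/6 = 84/6 = 14; σ²_D = ((21−11)/6)² = 2.778
te_E = (1 + 4·2 + 3)/6 = 12/6 = 2; σ²_E = ((3−1)/6)² = 0.111

Forward pass:
ES_A = 0; EF_A = 3
ES_B = 3; EF_B = 3+8 = 11
ES_C = 3; EF_C = 3+8 = 11
ES_D = 11; EF_D = 11+14 = 25
ES_E = max(EF_C=11, EF_D=25) = 25; EF_E = 25+2 = 27
Expected project duration μ = 27 days. Critical path: A → B → D → E.

Variance along critical path = 0.111 + 1.778 + 2.778 + 0.111 = 4.778; σ = 2.186 days.
D = μ + z·σ = 27 + 0.842·2.186 = 28.8 days

28.8 days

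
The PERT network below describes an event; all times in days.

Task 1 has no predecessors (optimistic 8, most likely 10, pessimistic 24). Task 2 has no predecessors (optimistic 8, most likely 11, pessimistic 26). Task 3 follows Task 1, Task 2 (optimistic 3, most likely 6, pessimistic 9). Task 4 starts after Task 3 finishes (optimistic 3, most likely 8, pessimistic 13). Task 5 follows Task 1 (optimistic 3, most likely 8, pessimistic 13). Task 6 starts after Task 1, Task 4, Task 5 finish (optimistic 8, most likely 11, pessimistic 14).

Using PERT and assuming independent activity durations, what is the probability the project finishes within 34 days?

0.141

te_Task 1 = (8 + 4·10 + 24)/6 = 72/6 = 12; σ²_Task 1 = ((24−8)/6)² = 7.111
te_Task 2 = (8 + 4·11 + 26)/6 = 78/6 = 13; σ²_Task 2 = ((26−8)/6)² = 9.000
te_Task 3 = (3 + 4·6 + 9)/6 = 36/6 = 6; σ²_Task 3 = ((9−3)/6)² = 1.000
te_Task 4 = (3 + 4·8 + 13)/6 = 48/6 = 8; σ²_Task 4 = ((13−3)/6)² = 2.778
te_Task 5 = (3 + 4·8 + 13)/6 = 48/6 = 8; σ²_Task 5 = ((13−3)/6)² = 2.778
te_Task 6 = (8 + 4·11 + 14)/6 = 66/6 = 11; σ²_Task 6 = ((14−8)/6)² = 1.000

Forward pass:
ES_Task 1 = 0; EF_Task 1 = 12
ES_Task 2 = 0; EF_Task 2 = 13
ES_Task 3 = max(EF_Task 1=12, EF_Task 2=13) = 13; EF_Task 3 = 13+6 = 19
ES_Task 4 = 19; EF_Task 4 = 19+8 = 27
ES_Task 5 = 12; EF_Task 5 = 12+8 = 20
ES_Task 6 = max(EF_Task 1=12, EF_Task 4=27, EF_Task 5=20) = 27; EF_Task 6 = 27+11 = 38
Expected project duration μ = 38 days. Critical path: Task 2 → Task 3 → Task 4 → Task 6.

Variance along critical path = 9.000 + 1.000 + 2.778 + 1.000 = 13.778; σ = √13.778 = 3.712 days.
Z = (34 − 38) / 3.712 = -1.078
P(T ≤ 34) = Φ(-1.078) ≈ 0.141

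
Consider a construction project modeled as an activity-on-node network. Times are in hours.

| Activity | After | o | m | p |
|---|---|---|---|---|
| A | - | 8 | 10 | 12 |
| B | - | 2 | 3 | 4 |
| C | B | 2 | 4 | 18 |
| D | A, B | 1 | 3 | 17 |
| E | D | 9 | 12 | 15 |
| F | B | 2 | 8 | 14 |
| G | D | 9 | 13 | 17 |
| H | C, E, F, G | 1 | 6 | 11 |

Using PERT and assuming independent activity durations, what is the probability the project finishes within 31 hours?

0.194

te_A = (8 + 4·10 + 12)/6 = 60/6 = 10; σ²_A = ((12−8)/6)² = 0.444
te_B = (2 + 4·3 + 4)/6 = 18/6 = 3; σ²_B = ((4−2)/6)² = 0.111
te_C = (2 + 4·4 + 18)/6 = 36/6 = 6; σ²_C = ((18−2)/6)² = 7.111
te_D = (1 + 4·3 + 17)/6 = 30/6 = 5; σ²_D = ((17−1)/6)² = 7.111
te_E = (9 + 4·12 + 15)/6 = 72/6 = 12; σ²_E = ((15−9)/6)² = 1.000
te_F = (2 + 4·8 + 14)/6 = 48/6 = 8; σ²_F = ((14−2)/6)² = 4.000
te_G = (9 + 4·13 + 17)/6 = 78/6 = 13; σ²_G = ((17−9)/6)² = 1.778
te_H = (1 + 4·6 + 11)/6 = 36/6 = 6; σ²_H = ((11−1)/6)² = 2.778

Forward pass:
ES_A = 0; EF_A = 10
ES_B = 0; EF_B = 3
ES_C = 3; EF_C = 3+6 = 9
ES_D = max(EF_A=10, EF_B=3) = 10; EF_D = 10+5 = 15
ES_E = 15; EF_E = 15+12 = 27
ES_F = 3; EF_F = 3+8 = 11
ES_G = 15; EF_G = 15+13 = 28
ES_H = max(EF_C=9, EF_E=27, EF_F=11, EF_G=28) = 28; EF_H = 28+6 = 34
Expected project duration μ = 34 hours. Critical path: A → D → G → H.

Variance along critical path = 0.444 + 7.111 + 1.778 + 2.778 = 12.111; σ = √12.111 = 3.480 hours.
Z = (31 − 34) / 3.480 = -0.862
P(T ≤ 31) = Φ(-0.862) ≈ 0.194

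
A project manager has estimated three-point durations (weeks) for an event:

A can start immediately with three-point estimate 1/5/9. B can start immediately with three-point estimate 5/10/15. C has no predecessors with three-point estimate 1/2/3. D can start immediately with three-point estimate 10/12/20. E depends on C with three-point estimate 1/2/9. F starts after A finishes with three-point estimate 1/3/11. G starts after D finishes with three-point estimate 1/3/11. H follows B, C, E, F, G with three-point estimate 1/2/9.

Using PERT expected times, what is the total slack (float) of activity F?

te_A = (1 + 4·5 + 9)/6 = 30/6 = 5
te_B = (5 + 4·10 + 15)/6 = 60/6 = 10
te_C = (1 + 4·2 + 3)/6 = 12/6 = 2
te_D = (10 + 4·12 + 20)/6 = 78/6 = 13
te_E = (1 + 4·2 + 9)/6 = 18/6 = 3
te_F = (1 + 4·3 + 11)/6 = 24/6 = 4
te_G = (1 + 4·3 + 11)/6 = 24/6 = 4
te_H = (1 + 4·2 + 9)/6 = 18/6 = 3

Forward pass:
ES_A = 0; EF_A = 5
ES_B = 0; EF_B = 10
ES_C = 0; EF_C = 2
ES_D = 0; EF_D = 13
ES_E = 2; EF_E = 2+3 = 5
ES_F = 5; EF_F = 5+4 = 9
ES_G = 13; EF_G = 13+4 = 17
ES_H = max(EF_B=10, EF_C=2, EF_E=5, EF_F=9, EF_G=17) = 17; EF_H = 17+3 = 20
Expected project duration μ = 20 weeks. Critical path: D → G → H.

Backward pass:
LF_H = 20; LS_H = 20−3 = 17
LF_G = LS_H = 17; LS_G = 17−4 = 13
LF_F = LS_H = 17; LS_F = 17−4 = 13
LF_E = LS_H = 17; LS_E = 17−3 = 14
LF_D = LS_G = 13; LS_D = 13−13 = 0
LF_C = min(LS_E=14, LS_H=17) = 14; LS_C = 14−2 = 12
LF_B = LS_H = 17; LS_B = 17−10 = 7
LF_A = LS_F = 13; LS_A = 13−5 = 8
Slack_F = LS_F − ES_F = 13 − 5 = 8

8 weeks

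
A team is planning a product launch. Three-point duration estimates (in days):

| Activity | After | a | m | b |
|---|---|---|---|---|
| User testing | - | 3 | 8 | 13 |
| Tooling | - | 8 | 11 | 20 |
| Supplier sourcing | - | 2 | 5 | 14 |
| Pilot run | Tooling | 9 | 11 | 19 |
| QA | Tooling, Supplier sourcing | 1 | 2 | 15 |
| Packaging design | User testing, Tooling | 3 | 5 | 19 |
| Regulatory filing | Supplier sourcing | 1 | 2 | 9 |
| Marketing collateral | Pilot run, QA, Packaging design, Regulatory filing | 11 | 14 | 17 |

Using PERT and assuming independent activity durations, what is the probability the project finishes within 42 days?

te_User testing = (3 + 4·8 + 13)/6 = 48/6 = 8; σ²_User testing = ((13−3)/6)² = 2.778
te_Tooling = (8 + 4·11 + 20)/6 = 72/6 = 12; σ²_Tooling = ((20−8)/6)² = 4.000
te_Supplier sourcing = (2 + 4·5 + 14)/6 = 36/6 = 6; σ²_Supplier sourcing = ((14−2)/6)² = 4.000
te_Pilot run = (9 + 4·11 + 19)/6 = 72/6 = 12; σ²_Pilot run = ((19−9)/6)² = 2.778
te_QA = (1 + 4·2 + 15)/6 = 24/6 = 4; σ²_QA = ((15−1)/6)² = 5.444
te_Packaging design = (3 + 4·5 + 19)/6 = 42/6 = 7; σ²_Packaging design = ((19−3)/6)² = 7.111
te_Regulatory filing = (1 + 4·2 + 9)/6 = 18/6 = 3; σ²_Regulatory filing = ((9−1)/6)² = 1.778
te_Marketing collateral = (11 + 4·14 + 17)/6 = 84/6 = 14; σ²_Marketing collateral = ((17−11)/6)² = 1.000

Forward pass:
ES_User testing = 0; EF_User testing = 8
ES_Tooling = 0; EF_Tooling = 12
ES_Supplier sourcing = 0; EF_Supplier sourcing = 6
ES_Pilot run = 12; EF_Pilot run = 12+12 = 24
ES_QA = max(EF_Tooling=12, EF_Supplier sourcing=6) = 12; EF_QA = 12+4 = 16
ES_Packaging design = max(EF_User testing=8, EF_Tooling=12) = 12; EF_Packaging design = 12+7 = 19
ES_Regulatory filing = 6; EF_Regulatory filing = 6+3 = 9
ES_Marketing collateral = max(EF_Pilot run=24, EF_QA=16, EF_Packaging design=19, EF_Regulatory filing=9) = 24; EF_Marketing collateral = 24+14 = 38
Expected project duration μ = 38 days. Critical path: Tooling → Pilot run → Marketing collateral.

Variance along critical path = 4.000 + 2.778 + 1.000 = 7.778; σ = √7.778 = 2.789 days.
Z = (42 − 38) / 2.789 = 1.434
P(T ≤ 42) = Φ(1.434) ≈ 0.924

0.924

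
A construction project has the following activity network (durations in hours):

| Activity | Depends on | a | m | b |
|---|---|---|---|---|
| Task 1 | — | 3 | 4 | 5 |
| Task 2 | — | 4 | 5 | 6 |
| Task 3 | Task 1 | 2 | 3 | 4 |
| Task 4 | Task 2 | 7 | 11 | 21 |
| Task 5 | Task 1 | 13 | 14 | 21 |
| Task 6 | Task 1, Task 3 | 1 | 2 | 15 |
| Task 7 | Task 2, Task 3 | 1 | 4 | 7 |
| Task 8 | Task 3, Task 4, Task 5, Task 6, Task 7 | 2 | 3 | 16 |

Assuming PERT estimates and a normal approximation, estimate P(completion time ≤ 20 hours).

te_Task 1 = (3 + 4·4 + 5)/6 = 24/6 = 4; σ²_Task 1 = ((5−3)/6)² = 0.111
te_Task 2 = (4 + 4·5 + 6)/6 = 30/6 = 5; σ²_Task 2 = ((6−4)/6)² = 0.111
te_Task 3 = (2 + 4·3 + 4)/6 = 18/6 = 3; σ²_Task 3 = ((4−2)/6)² = 0.111
te_Task 4 = (7 + 4·11 + 21)/6 = 72/6 = 12; σ²_Task 4 = ((21−7)/6)² = 5.444
te_Task 5 = (13 + 4·14 + 21)/6 = 90/6 = 15; σ²_Task 5 = ((21−13)/6)² = 1.778
te_Task 6 = (1 + 4·2 + 15)/6 = 24/6 = 4; σ²_Task 6 = ((15−1)/6)² = 5.444
te_Task 7 = (1 + 4·4 + 7)/6 = 24/6 = 4; σ²_Task 7 = ((7−1)/6)² = 1.000
te_Task 8 = (2 + 4·3 + 16)/6 = 30/6 = 5; σ²_Task 8 = ((16−2)/6)² = 5.444

Forward pass:
ES_Task 1 = 0; EF_Task 1 = 4
ES_Task 2 = 0; EF_Task 2 = 5
ES_Task 3 = 4; EF_Task 3 = 4+3 = 7
ES_Task 4 = 5; EF_Task 4 = 5+12 = 17
ES_Task 5 = 4; EF_Task 5 = 4+15 = 19
ES_Task 6 = max(EF_Task 1=4, EF_Task 3=7) = 7; EF_Task 6 = 7+4 = 11
ES_Task 7 = max(EF_Task 2=5, EF_Task 3=7) = 7; EF_Task 7 = 7+4 = 11
ES_Task 8 = max(EF_Task 3=7, EF_Task 4=17, EF_Task 5=19, EF_Task 6=11, EF_Task 7=11) = 19; EF_Task 8 = 19+5 = 24
Expected project duration μ = 24 hours. Critical path: Task 1 → Task 5 → Task 8.

Variance along critical path = 0.111 + 1.778 + 5.444 = 7.333; σ = √7.333 = 2.708 hours.
Z = (20 − 24) / 2.708 = -1.477
P(T ≤ 20) = Φ(-1.477) ≈ 0.070

0.070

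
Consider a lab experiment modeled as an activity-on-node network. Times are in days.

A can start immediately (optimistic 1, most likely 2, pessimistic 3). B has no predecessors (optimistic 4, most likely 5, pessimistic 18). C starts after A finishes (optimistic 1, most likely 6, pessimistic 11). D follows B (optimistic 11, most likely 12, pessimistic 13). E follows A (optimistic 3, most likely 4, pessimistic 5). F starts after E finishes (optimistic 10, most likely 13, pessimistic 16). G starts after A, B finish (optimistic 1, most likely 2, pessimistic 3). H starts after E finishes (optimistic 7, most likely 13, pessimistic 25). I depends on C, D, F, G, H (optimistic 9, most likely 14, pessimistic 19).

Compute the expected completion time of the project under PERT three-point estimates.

34 days

te_A = (1 + 4·2 + 3)/6 = 12/6 = 2
te_B = (4 + 4·5 + 18)/6 = 42/6 = 7
te_C = (1 + 4·6 + 11)/6 = 36/6 = 6
te_D = (11 + 4·12 + 13)/6 = 72/6 = 12
te_E = (3 + 4·4 + 5)/6 = 24/6 = 4
te_F = (10 + 4·13 + 16)/6 = 78/6 = 13
te_G = (1 + 4·2 + 3)/6 = 12/6 = 2
te_H = (7 + 4·13 + 25)/6 = 84/6 = 14
te_I = (9 + 4·14 + 19)/6 = 84/6 = 14

Forward pass:
ES_A = 0; EF_A = 2
ES_B = 0; EF_B = 7
ES_C = 2; EF_C = 2+6 = 8
ES_D = 7; EF_D = 7+12 = 19
ES_E = 2; EF_E = 2+4 = 6
ES_F = 6; EF_F = 6+13 = 19
ES_G = max(EF_A=2, EF_B=7) = 7; EF_G = 7+2 = 9
ES_H = 6; EF_H = 6+14 = 20
ES_I = max(EF_C=8, EF_D=19, EF_F=19, EF_G=9, EF_H=20) = 20; EF_I = 20+14 = 34
Expected project duration μ = 34 days. Critical path: A → E → H → I.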